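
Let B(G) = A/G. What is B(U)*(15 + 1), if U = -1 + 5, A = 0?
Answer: 0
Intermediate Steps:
U = 4
B(G) = 0 (B(G) = 0/G = 0)
B(U)*(15 + 1) = 0*(15 + 1) = 0*16 = 0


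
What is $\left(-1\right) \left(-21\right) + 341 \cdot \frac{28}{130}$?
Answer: $\frac{6139}{65} \approx 94.446$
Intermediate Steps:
$\left(-1\right) \left(-21\right) + 341 \cdot \frac{28}{130} = 21 + 341 \cdot 28 \cdot \frac{1}{130} = 21 + 341 \cdot \frac{14}{65} = 21 + \frac{4774}{65} = \frac{6139}{65}$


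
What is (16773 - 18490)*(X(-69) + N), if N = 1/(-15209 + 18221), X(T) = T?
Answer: 356838959/3012 ≈ 1.1847e+5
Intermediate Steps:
N = 1/3012 ≈ 0.00033201
(16773 - 18490)*(X(-69) + N) = (16773 - 18490)*(-69 + 1/3012) = -1717*(-207827/3012) = 356838959/3012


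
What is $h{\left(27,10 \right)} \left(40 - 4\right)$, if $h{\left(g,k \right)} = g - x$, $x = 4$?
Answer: $828$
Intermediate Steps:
$h{\left(g,k \right)} = -4 + g$ ($h{\left(g,k \right)} = g - 4 = -4 + g$)
$h{\left(27,10 \right)} \left(40 - 4\right) = \left(-4 + 27\right) \left(40 - 4\right) = 23 \left(40 - 4\right) = 23 \cdot 36 = 828$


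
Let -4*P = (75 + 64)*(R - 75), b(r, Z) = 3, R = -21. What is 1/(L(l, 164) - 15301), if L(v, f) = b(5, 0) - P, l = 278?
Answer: -1/18634 ≈ -5.3665e-5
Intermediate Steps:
P = 3336 (P = -(75 + 64)*(-21 - 75)/4 = -139*(-96)/4 = -¼*(-13344) = 3336)
L(v, f) = -3333 (L(v, f) = 3 - 1*3336 = 3 - 3336 = -3333)
1/(L(l, 164) - 15301) = 1/(-3333 - 15301) = 1/(-18634) = -1/18634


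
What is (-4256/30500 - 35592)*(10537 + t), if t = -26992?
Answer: 893144700624/1525 ≈ 5.8567e+8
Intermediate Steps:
(-4256/30500 - 35592)*(10537 + t) = (-4256/30500 - 35592)*(10537 - 26992) = (-4256*1/30500 - 35592)*(-16455) = (-1064/7625 - 35592)*(-16455) = -271390064/7625*(-16455) = 893144700624/1525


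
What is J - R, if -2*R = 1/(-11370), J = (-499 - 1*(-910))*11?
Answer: 102807539/22740 ≈ 4521.0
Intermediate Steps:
J = 4521 (J = (-499 + 910)*11 = 411*11 = 4521)
R = 1/22740 (R = -1/2/(-11370) = -1/2*(-1/11370) = 1/22740 ≈ 4.3975e-5)
J - R = 4521 - 1*1/22740 = 4521 - 1/22740 = 102807539/22740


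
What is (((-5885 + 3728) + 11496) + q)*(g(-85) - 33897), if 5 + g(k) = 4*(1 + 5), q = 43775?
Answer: -1799396092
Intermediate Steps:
g(k) = 19 (g(k) = -5 + 4*(1 + 5) = -5 + 4*6 = -5 + 24 = 19)
(((-5885 + 3728) + 11496) + q)*(g(-85) - 33897) = (((-5885 + 3728) + 11496) + 43775)*(19 - 33897) = ((-2157 + 11496) + 43775)*(-33878) = (9339 + 43775)*(-33878) = 53114*(-33878) = -1799396092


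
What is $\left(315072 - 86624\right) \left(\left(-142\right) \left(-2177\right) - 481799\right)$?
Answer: $-39444973920$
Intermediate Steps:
$\left(315072 - 86624\right) \left(\left(-142\right) \left(-2177\right) - 481799\right) = 228448 \left(309134 - 481799\right) = 228448 \left(-172665\right) = -39444973920$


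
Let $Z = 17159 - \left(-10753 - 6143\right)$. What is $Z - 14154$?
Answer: $19901$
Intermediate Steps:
$Z = 34055$ ($Z = 17159 - \left(-10753 - 6143\right) = 17159 - -16896 = 17159 + 16896 = 34055$)
$Z - 14154 = 34055 - 14154 = 19901$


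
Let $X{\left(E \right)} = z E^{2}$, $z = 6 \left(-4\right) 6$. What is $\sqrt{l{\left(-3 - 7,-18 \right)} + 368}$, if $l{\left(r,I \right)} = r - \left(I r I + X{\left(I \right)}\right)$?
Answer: $\sqrt{50254} \approx 224.17$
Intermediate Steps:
$z = -144$ ($z = \left(-24\right) 6 = -144$)
$X{\left(E \right)} = - 144 E^{2}$
$l{\left(r,I \right)} = r + 144 I^{2} - r I^{2}$ ($l{\left(r,I \right)} = r - \left(I r I - 144 I^{2}\right) = r - \left(r I^{2} - 144 I^{2}\right) = r - \left(- 144 I^{2} + r I^{2}\right) = r + 144 I^{2} - r I^{2}$)
$\sqrt{l{\left(-3 - 7,-18 \right)} + 368} = \sqrt{\left(\left(-3 - 7\right) + 144 \left(-18\right)^{2} - \left(-3 - 7\right) \left(-18\right)^{2}\right) + 368} = \sqrt{\left(-10 + 144 \cdot 324 - \left(-10\right) 324\right) + 368} = \sqrt{\left(-10 + 46656 + 3240\right) + 368} = \sqrt{49886 + 368} = \sqrt{50254}$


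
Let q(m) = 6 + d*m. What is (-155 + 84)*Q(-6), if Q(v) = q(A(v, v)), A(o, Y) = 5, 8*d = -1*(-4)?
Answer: -1207/2 ≈ -603.50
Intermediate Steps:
d = ½ (d = (-1*(-4))/8 = (⅛)*4 = ½ ≈ 0.50000)
q(m) = 6 + m/2
Q(v) = 17/2 (Q(v) = 6 + (½)*5 = 6 + 5/2 = 17/2)
(-155 + 84)*Q(-6) = (-155 + 84)*(17/2) = -71*17/2 = -1207/2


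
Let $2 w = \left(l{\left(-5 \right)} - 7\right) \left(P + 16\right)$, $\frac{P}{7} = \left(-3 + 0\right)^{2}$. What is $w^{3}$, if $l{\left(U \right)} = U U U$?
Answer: $-141746740344$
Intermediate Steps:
$P = 63$ ($P = 7 \left(-3 + 0\right)^{2} = 7 \left(-3\right)^{2} = 7 \cdot 9 = 63$)
$l{\left(U \right)} = U^{3}$ ($l{\left(U \right)} = U^{2} U = U^{3}$)
$w = -5214$ ($w = \frac{\left(\left(-5\right)^{3} - 7\right) \left(63 + 16\right)}{2} = \frac{\left(-125 - 7\right) 79}{2} = \frac{\left(-132\right) 79}{2} = \frac{1}{2} \left(-10428\right) = -5214$)
$w^{3} = \left(-5214\right)^{3} = -141746740344$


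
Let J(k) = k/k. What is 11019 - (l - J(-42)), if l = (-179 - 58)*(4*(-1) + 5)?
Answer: 11257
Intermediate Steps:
J(k) = 1
l = -237 (l = -237*(-4 + 5) = -237*1 = -237)
11019 - (l - J(-42)) = 11019 - (-237 - 1*1) = 11019 - (-237 - 1) = 11019 - 1*(-238) = 11019 + 238 = 11257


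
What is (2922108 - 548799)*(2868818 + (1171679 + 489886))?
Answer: 10751998747347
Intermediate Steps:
(2922108 - 548799)*(2868818 + (1171679 + 489886)) = 2373309*(2868818 + 1661565) = 2373309*4530383 = 10751998747347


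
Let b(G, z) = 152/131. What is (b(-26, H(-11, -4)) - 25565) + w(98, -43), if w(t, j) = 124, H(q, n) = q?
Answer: -3332619/131 ≈ -25440.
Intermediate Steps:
b(G, z) = 152/131 (b(G, z) = 152*(1/131) = 152/131)
(b(-26, H(-11, -4)) - 25565) + w(98, -43) = (152/131 - 25565) + 124 = -3348863/131 + 124 = -3332619/131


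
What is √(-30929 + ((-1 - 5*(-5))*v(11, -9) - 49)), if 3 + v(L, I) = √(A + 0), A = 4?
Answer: I*√31002 ≈ 176.07*I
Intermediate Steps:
v(L, I) = -1 (v(L, I) = -3 + √(4 + 0) = -3 + √4 = -3 + 2 = -1)
√(-30929 + ((-1 - 5*(-5))*v(11, -9) - 49)) = √(-30929 + ((-1 - 5*(-5))*(-1) - 49)) = √(-30929 + ((-1 + 25)*(-1) - 49)) = √(-30929 + (24*(-1) - 49)) = √(-30929 + (-24 - 49)) = √(-30929 - 73) = √(-31002) = I*√31002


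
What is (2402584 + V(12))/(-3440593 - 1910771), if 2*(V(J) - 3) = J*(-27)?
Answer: -2402425/5351364 ≈ -0.44894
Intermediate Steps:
V(J) = 3 - 27*J/2 (V(J) = 3 + (J*(-27))/2 = 3 + (-27*J)/2 = 3 - 27*J/2)
(2402584 + V(12))/(-3440593 - 1910771) = (2402584 + (3 - 27/2*12))/(-3440593 - 1910771) = (2402584 + (3 - 162))/(-5351364) = (2402584 - 159)*(-1/5351364) = 2402425*(-1/5351364) = -2402425/5351364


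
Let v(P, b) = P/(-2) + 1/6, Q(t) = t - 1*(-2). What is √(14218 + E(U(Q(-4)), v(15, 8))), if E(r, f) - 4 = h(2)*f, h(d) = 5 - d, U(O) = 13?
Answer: 10*√142 ≈ 119.16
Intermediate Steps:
Q(t) = 2 + t (Q(t) = t + 2 = 2 + t)
v(P, b) = ⅙ - P/2 (v(P, b) = P*(-½) + 1*(⅙) = -P/2 + ⅙ = ⅙ - P/2)
E(r, f) = 4 + 3*f (E(r, f) = 4 + (5 - 1*2)*f = 4 + (5 - 2)*f = 4 + 3*f)
√(14218 + E(U(Q(-4)), v(15, 8))) = √(14218 + (4 + 3*(⅙ - ½*15))) = √(14218 + (4 + 3*(⅙ - 15/2))) = √(14218 + (4 + 3*(-22/3))) = √(14218 + (4 - 22)) = √(14218 - 18) = √14200 = 10*√142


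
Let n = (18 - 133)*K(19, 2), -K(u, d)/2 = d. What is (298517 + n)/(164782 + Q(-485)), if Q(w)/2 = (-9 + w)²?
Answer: 99659/217618 ≈ 0.45795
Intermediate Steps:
Q(w) = 2*(-9 + w)²
K(u, d) = -2*d
n = 460 (n = (18 - 133)*(-2*2) = -115*(-4) = 460)
(298517 + n)/(164782 + Q(-485)) = (298517 + 460)/(164782 + 2*(-9 - 485)²) = 298977/(164782 + 2*(-494)²) = 298977/(164782 + 2*244036) = 298977/(164782 + 488072) = 298977/652854 = 298977*(1/652854) = 99659/217618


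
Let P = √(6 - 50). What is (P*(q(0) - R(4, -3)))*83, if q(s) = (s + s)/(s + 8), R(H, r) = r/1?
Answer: 498*I*√11 ≈ 1651.7*I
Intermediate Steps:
P = 2*I*√11 (P = √(-44) = 2*I*√11 ≈ 6.6332*I)
R(H, r) = r (R(H, r) = r*1 = r)
q(s) = 2*s/(8 + s) (q(s) = (2*s)/(8 + s) = 2*s/(8 + s))
(P*(q(0) - R(4, -3)))*83 = ((2*I*√11)*(2*0/(8 + 0) - 1*(-3)))*83 = ((2*I*√11)*(2*0/8 + 3))*83 = ((2*I*√11)*(2*0*(⅛) + 3))*83 = ((2*I*√11)*(0 + 3))*83 = ((2*I*√11)*3)*83 = (6*I*√11)*83 = 498*I*√11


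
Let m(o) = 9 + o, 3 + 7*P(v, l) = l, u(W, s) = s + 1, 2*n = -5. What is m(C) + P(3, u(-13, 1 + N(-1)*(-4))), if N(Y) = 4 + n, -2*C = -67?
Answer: 83/2 ≈ 41.500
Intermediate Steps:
n = -5/2 (n = (½)*(-5) = -5/2 ≈ -2.5000)
C = 67/2 (C = -½*(-67) = 67/2 ≈ 33.500)
N(Y) = 3/2 (N(Y) = 4 - 5/2 = 3/2)
u(W, s) = 1 + s
P(v, l) = -3/7 + l/7
m(C) + P(3, u(-13, 1 + N(-1)*(-4))) = (9 + 67/2) + (-3/7 + (1 + (1 + (3/2)*(-4)))/7) = 85/2 + (-3/7 + (1 + (1 - 6))/7) = 85/2 + (-3/7 + (1 - 5)/7) = 85/2 + (-3/7 + (⅐)*(-4)) = 85/2 + (-3/7 - 4/7) = 85/2 - 1 = 83/2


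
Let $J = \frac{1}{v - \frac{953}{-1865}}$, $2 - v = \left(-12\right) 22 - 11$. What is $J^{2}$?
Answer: $\frac{3478225}{267866283364} \approx 1.2985 \cdot 10^{-5}$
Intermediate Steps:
$v = 277$ ($v = 2 - \left(\left(-12\right) 22 - 11\right) = 2 - \left(-264 - 11\right) = 2 - -275 = 2 + 275 = 277$)
$J = \frac{1865}{517558}$ ($J = \frac{1}{277 - \frac{953}{-1865}} = \frac{1}{277 - - \frac{953}{1865}} = \frac{1}{277 + \frac{953}{1865}} = \frac{1}{\frac{517558}{1865}} = \frac{1865}{517558} \approx 0.0036035$)
$J^{2} = \left(\frac{1865}{517558}\right)^{2} = \frac{3478225}{267866283364}$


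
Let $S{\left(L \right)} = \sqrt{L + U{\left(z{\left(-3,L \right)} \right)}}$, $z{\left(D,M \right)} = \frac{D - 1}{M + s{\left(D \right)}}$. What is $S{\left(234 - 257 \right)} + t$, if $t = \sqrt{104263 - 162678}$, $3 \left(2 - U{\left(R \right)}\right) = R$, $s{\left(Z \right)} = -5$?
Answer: $i \left(\sqrt{58415} + \frac{\sqrt{9282}}{21}\right) \approx 246.28 i$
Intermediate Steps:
$z{\left(D,M \right)} = \frac{-1 + D}{-5 + M}$ ($z{\left(D,M \right)} = \frac{D - 1}{M - 5} = \frac{-1 + D}{-5 + M}$)
$U{\left(R \right)} = 2 - \frac{R}{3}$
$S{\left(L \right)} = \sqrt{2 + L + \frac{4}{3 \left(-5 + L\right)}}$ ($S{\left(L \right)} = \sqrt{L + \left(2 - \frac{\frac{1}{-5 + L} \left(-1 - 3\right)}{3}\right)} = \sqrt{L + \left(2 - \frac{\frac{1}{-5 + L} \left(-4\right)}{3}\right)} = \sqrt{L + \left(2 - \frac{\left(-4\right) \frac{1}{-5 + L}}{3}\right)} = \sqrt{L + \left(2 + \frac{4}{3 \left(-5 + L\right)}\right)} = \sqrt{2 + L + \frac{4}{3 \left(-5 + L\right)}}$)
$t = i \sqrt{58415}$ ($t = \sqrt{-58415} = i \sqrt{58415} \approx 241.69 i$)
$S{\left(234 - 257 \right)} + t = \frac{\sqrt{3} \sqrt{6 + 3 \left(234 - 257\right) + \frac{4}{-5 + \left(234 - 257\right)}}}{3} + i \sqrt{58415} = \frac{\sqrt{3} \sqrt{6 + 3 \left(-23\right) + \frac{4}{-5 - 23}}}{3} + i \sqrt{58415} = \frac{\sqrt{3} \sqrt{6 - 69 + \frac{4}{-28}}}{3} + i \sqrt{58415} = \frac{\sqrt{3} \sqrt{6 - 69 + 4 \left(- \frac{1}{28}\right)}}{3} + i \sqrt{58415} = \frac{\sqrt{3} \sqrt{6 - 69 - \frac{1}{7}}}{3} + i \sqrt{58415} = \frac{\sqrt{3} \sqrt{- \frac{442}{7}}}{3} + i \sqrt{58415} = \frac{\sqrt{3} \frac{i \sqrt{3094}}{7}}{3} + i \sqrt{58415} = \frac{i \sqrt{9282}}{21} + i \sqrt{58415} = i \sqrt{58415} + \frac{i \sqrt{9282}}{21}$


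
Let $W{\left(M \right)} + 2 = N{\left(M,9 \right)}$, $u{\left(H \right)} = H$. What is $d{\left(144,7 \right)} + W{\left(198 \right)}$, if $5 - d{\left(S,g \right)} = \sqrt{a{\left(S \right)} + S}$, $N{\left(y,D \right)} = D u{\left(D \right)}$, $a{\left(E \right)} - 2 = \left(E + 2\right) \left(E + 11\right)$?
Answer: $84 - 2 \sqrt{5694} \approx -66.917$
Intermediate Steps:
$a{\left(E \right)} = 2 + \left(2 + E\right) \left(11 + E\right)$ ($a{\left(E \right)} = 2 + \left(E + 2\right) \left(E + 11\right) = 2 + \left(2 + E\right) \left(11 + E\right)$)
$N{\left(y,D \right)} = D^{2}$ ($N{\left(y,D \right)} = D D = D^{2}$)
$W{\left(M \right)} = 79$ ($W{\left(M \right)} = -2 + 9^{2} = -2 + 81 = 79$)
$d{\left(S,g \right)} = 5 - \sqrt{24 + S^{2} + 14 S}$ ($d{\left(S,g \right)} = 5 - \sqrt{\left(24 + S^{2} + 13 S\right) + S} = 5 - \sqrt{24 + S^{2} + 14 S}$)
$d{\left(144,7 \right)} + W{\left(198 \right)} = \left(5 - \sqrt{24 + 144^{2} + 14 \cdot 144}\right) + 79 = \left(5 - \sqrt{24 + 20736 + 2016}\right) + 79 = \left(5 - \sqrt{22776}\right) + 79 = \left(5 - 2 \sqrt{5694}\right) + 79 = 84 - 2 \sqrt{5694}$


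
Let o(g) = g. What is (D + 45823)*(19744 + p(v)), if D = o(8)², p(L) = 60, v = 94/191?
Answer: 908746148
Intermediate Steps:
v = 94/191 (v = 94*(1/191) = 94/191 ≈ 0.49215)
D = 64 (D = 8² = 64)
(D + 45823)*(19744 + p(v)) = (64 + 45823)*(19744 + 60) = 45887*19804 = 908746148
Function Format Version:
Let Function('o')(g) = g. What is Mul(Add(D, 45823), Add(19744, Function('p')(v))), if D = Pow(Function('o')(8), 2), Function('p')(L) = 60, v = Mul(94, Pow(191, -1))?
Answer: 908746148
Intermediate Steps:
v = Rational(94, 191) (v = Mul(94, Rational(1, 191)) = Rational(94, 191) ≈ 0.49215)
D = 64 (D = Pow(8, 2) = 64)
Mul(Add(D, 45823), Add(19744, Function('p')(v))) = Mul(Add(64, 45823), Add(19744, 60)) = Mul(45887, 19804) = 908746148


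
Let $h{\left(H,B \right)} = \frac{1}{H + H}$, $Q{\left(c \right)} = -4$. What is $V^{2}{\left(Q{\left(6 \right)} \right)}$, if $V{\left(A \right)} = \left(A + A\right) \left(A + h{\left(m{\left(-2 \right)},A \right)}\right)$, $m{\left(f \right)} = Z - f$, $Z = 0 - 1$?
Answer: $784$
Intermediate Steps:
$Z = -1$ ($Z = 0 - 1 = -1$)
$m{\left(f \right)} = -1 - f$
$h{\left(H,B \right)} = \frac{1}{2 H}$
$V{\left(A \right)} = 2 A \left(\frac{1}{2} + A\right)$ ($V{\left(A \right)} = \left(A + A\right) \left(A + \frac{1}{2 \left(-1 - -2\right)}\right) = 2 A \left(A + \frac{1}{2 \left(-1 + 2\right)}\right) = 2 A \left(A + \frac{1}{2 \cdot 1}\right) = 2 A \left(A + \frac{1}{2} \cdot 1\right) = 2 A \left(A + \frac{1}{2}\right) = 2 A \left(\frac{1}{2} + A\right)$)
$V^{2}{\left(Q{\left(6 \right)} \right)} = \left(- 4 \left(1 + 2 \left(-4\right)\right)\right)^{2} = \left(- 4 \left(1 - 8\right)\right)^{2} = \left(\left(-4\right) \left(-7\right)\right)^{2} = 28^{2} = 784$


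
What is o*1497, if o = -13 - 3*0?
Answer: -19461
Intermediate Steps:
o = -13 (o = -13 + 0 = -13)
o*1497 = -13*1497 = -19461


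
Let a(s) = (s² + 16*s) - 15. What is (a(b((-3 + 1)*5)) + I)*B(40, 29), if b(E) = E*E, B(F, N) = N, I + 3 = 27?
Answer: 336661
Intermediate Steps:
I = 24 (I = -3 + 27 = 24)
b(E) = E²
a(s) = -15 + s² + 16*s
(a(b((-3 + 1)*5)) + I)*B(40, 29) = ((-15 + (((-3 + 1)*5)²)² + 16*((-3 + 1)*5)²) + 24)*29 = ((-15 + ((-2*5)²)² + 16*(-2*5)²) + 24)*29 = ((-15 + ((-10)²)² + 16*(-10)²) + 24)*29 = ((-15 + 100² + 16*100) + 24)*29 = ((-15 + 10000 + 1600) + 24)*29 = (11585 + 24)*29 = 11609*29 = 336661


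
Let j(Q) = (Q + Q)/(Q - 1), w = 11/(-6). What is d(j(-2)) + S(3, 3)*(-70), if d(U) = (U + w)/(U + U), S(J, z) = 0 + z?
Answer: -3363/16 ≈ -210.19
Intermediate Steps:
S(J, z) = z
w = -11/6 (w = 11*(-⅙) = -11/6 ≈ -1.8333)
j(Q) = 2*Q/(-1 + Q) (j(Q) = (2*Q)/(-1 + Q) = 2*Q/(-1 + Q))
d(U) = (-11/6 + U)/(2*U) (d(U) = (U - 11/6)/(U + U) = (-11/6 + U)/((2*U)) = (-11/6 + U)*(1/(2*U)) = (-11/6 + U)/(2*U))
d(j(-2)) + S(3, 3)*(-70) = (-11 + 6*(2*(-2)/(-1 - 2)))/(12*((2*(-2)/(-1 - 2)))) + 3*(-70) = (-11 + 6*(2*(-2)/(-3)))/(12*((2*(-2)/(-3)))) - 210 = (-11 + 6*(2*(-2)*(-⅓)))/(12*((2*(-2)*(-⅓)))) - 210 = (-11 + 6*(4/3))/(12*(4/3)) - 210 = (1/12)*(¾)*(-11 + 8) - 210 = (1/12)*(¾)*(-3) - 210 = -3/16 - 210 = -3363/16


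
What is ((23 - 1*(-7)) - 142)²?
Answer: 12544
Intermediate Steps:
((23 - 1*(-7)) - 142)² = ((23 + 7) - 142)² = (30 - 142)² = (-112)² = 12544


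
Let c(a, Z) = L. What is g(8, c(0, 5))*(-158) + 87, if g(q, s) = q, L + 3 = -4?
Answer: -1177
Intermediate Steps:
L = -7 (L = -3 - 4 = -7)
c(a, Z) = -7
g(8, c(0, 5))*(-158) + 87 = 8*(-158) + 87 = -1264 + 87 = -1177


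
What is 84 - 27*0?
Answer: 84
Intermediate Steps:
84 - 27*0 = 84 + 0 = 84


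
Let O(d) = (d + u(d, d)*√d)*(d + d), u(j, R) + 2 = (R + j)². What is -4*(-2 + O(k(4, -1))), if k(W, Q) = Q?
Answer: 16*I ≈ 16.0*I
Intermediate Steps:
u(j, R) = -2 + (R + j)²
O(d) = 2*d*(d + √d*(-2 + 4*d²)) (O(d) = (d + (-2 + (d + d)²)*√d)*(d + d) = (d + (-2 + (2*d)²)*√d)*(2*d) = (d + (-2 + 4*d²)*√d)*(2*d) = (d + √d*(-2 + 4*d²))*(2*d) = 2*d*(d + √d*(-2 + 4*d²)))
-4*(-2 + O(k(4, -1))) = -4*(-2 + (2*(-1)² + 4*(-1)^(3/2)*(-1 + 2*(-1)²))) = -4*(-2 + (2*1 + 4*(-I)*(-1 + 2*1))) = -4*(-2 + (2 + 4*(-I)*(-1 + 2))) = -4*(-2 + (2 + 4*(-I)*1)) = -4*(-2 + (2 - 4*I)) = -(-16)*I = 16*I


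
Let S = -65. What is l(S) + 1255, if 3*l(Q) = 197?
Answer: 3962/3 ≈ 1320.7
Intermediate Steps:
l(Q) = 197/3 (l(Q) = (⅓)*197 = 197/3)
l(S) + 1255 = 197/3 + 1255 = 3962/3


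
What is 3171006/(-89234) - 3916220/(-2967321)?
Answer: -647138051389/18913280151 ≈ -34.216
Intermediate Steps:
3171006/(-89234) - 3916220/(-2967321) = 3171006*(-1/89234) - 3916220*(-1/2967321) = -1585503/44617 + 559460/423903 = -647138051389/18913280151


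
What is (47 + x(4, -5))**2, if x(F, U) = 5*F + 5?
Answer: 5184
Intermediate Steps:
x(F, U) = 5 + 5*F
(47 + x(4, -5))**2 = (47 + (5 + 5*4))**2 = (47 + (5 + 20))**2 = (47 + 25)**2 = 72**2 = 5184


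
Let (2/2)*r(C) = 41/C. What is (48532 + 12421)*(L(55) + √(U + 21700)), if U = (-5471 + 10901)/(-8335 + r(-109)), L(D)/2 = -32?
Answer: -3900992 + 60953*√497562449011430/151426 ≈ 5.0778e+6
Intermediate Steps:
L(D) = -64 (L(D) = 2*(-32) = -64)
r(C) = 41/C
U = -98645/151426 (U = (-5471 + 10901)/(-8335 + 41/(-109)) = 5430/(-8335 + 41*(-1/109)) = 5430/(-8335 - 41/109) = 5430/(-908556/109) = 5430*(-109/908556) = -98645/151426 ≈ -0.65144)
(48532 + 12421)*(L(55) + √(U + 21700)) = (48532 + 12421)*(-64 + √(-98645/151426 + 21700)) = 60953*(-64 + √(3285845555/151426)) = 60953*(-64 + √497562449011430/151426) = -3900992 + 60953*√497562449011430/151426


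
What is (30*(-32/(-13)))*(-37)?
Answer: -35520/13 ≈ -2732.3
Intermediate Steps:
(30*(-32/(-13)))*(-37) = (30*(-32*(-1/13)))*(-37) = (30*(32/13))*(-37) = (960/13)*(-37) = -35520/13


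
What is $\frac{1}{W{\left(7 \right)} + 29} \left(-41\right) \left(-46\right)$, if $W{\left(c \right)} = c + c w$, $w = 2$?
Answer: $\frac{943}{25} \approx 37.72$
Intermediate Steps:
$W{\left(c \right)} = 3 c$ ($W{\left(c \right)} = c + c 2 = c + 2 c = 3 c$)
$\frac{1}{W{\left(7 \right)} + 29} \left(-41\right) \left(-46\right) = \frac{1}{3 \cdot 7 + 29} \left(-41\right) \left(-46\right) = \frac{1}{21 + 29} \left(-41\right) \left(-46\right) = \frac{1}{50} \left(-41\right) \left(-46\right) = \left(- \frac{41}{50}\right) \left(-46\right) = \frac{943}{25}$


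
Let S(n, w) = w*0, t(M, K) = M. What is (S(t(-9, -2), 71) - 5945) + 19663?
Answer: 13718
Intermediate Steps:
S(n, w) = 0
(S(t(-9, -2), 71) - 5945) + 19663 = (0 - 5945) + 19663 = -5945 + 19663 = 13718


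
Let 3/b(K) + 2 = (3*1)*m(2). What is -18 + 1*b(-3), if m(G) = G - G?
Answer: -39/2 ≈ -19.500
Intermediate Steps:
m(G) = 0
b(K) = -3/2 (b(K) = 3/(-2 + (3*1)*0) = 3/(-2 + 3*0) = 3/(-2 + 0) = 3/(-2) = 3*(-½) = -3/2)
-18 + 1*b(-3) = -18 + 1*(-3/2) = -18 - 3/2 = -39/2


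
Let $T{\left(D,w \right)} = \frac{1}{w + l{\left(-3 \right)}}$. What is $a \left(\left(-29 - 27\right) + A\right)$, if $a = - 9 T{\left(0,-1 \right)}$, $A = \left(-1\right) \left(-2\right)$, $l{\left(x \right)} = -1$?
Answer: $-243$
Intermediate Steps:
$A = 2$
$T{\left(D,w \right)} = \frac{1}{-1 + w}$ ($T{\left(D,w \right)} = \frac{1}{w - 1} = \frac{1}{-1 + w}$)
$a = \frac{9}{2}$ ($a = - \frac{9}{-1 - 1} = - \frac{9}{-2} = \left(-9\right) \left(- \frac{1}{2}\right) = \frac{9}{2} \approx 4.5$)
$a \left(\left(-29 - 27\right) + A\right) = \frac{9 \left(\left(-29 - 27\right) + 2\right)}{2} = \frac{9 \left(-56 + 2\right)}{2} = \frac{9}{2} \left(-54\right) = -243$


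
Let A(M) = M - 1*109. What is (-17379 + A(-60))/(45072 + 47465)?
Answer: -428/2257 ≈ -0.18963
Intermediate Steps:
A(M) = -109 + M (A(M) = M - 109 = -109 + M)
(-17379 + A(-60))/(45072 + 47465) = (-17379 + (-109 - 60))/(45072 + 47465) = (-17379 - 169)/92537 = -17548*1/92537 = -428/2257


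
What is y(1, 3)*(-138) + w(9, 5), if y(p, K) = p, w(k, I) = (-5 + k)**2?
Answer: -122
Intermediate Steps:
y(1, 3)*(-138) + w(9, 5) = 1*(-138) + (-5 + 9)**2 = -138 + 4**2 = -138 + 16 = -122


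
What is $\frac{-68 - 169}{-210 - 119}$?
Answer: $\frac{237}{329} \approx 0.72036$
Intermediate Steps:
$\frac{-68 - 169}{-210 - 119} = - \frac{237}{-329} = \left(-237\right) \left(- \frac{1}{329}\right) = \frac{237}{329}$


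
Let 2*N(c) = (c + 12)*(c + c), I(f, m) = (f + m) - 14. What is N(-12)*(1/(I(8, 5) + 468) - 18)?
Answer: 0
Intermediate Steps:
I(f, m) = -14 + f + m
N(c) = c*(12 + c) (N(c) = ((c + 12)*(c + c))/2 = ((12 + c)*(2*c))/2 = (2*c*(12 + c))/2 = c*(12 + c))
N(-12)*(1/(I(8, 5) + 468) - 18) = (-12*(12 - 12))*(1/((-14 + 8 + 5) + 468) - 18) = (-12*0)*(1/(-1 + 468) - 18) = 0*(1/467 - 18) = 0*(-8405/467) = 0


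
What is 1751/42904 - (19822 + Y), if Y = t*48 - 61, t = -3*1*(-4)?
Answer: -872536897/42904 ≈ -20337.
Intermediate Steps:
t = 12 (t = -3*(-4) = 12)
Y = 515 (Y = 12*48 - 61 = 576 - 61 = 515)
1751/42904 - (19822 + Y) = 1751/42904 - (19822 + 515) = 1751*(1/42904) - 1*20337 = 1751/42904 - 20337 = -872536897/42904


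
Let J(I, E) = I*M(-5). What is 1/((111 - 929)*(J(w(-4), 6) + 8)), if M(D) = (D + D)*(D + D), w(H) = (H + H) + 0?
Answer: 1/647856 ≈ 1.5436e-6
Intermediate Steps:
w(H) = 2*H (w(H) = 2*H + 0 = 2*H)
M(D) = 4*D² (M(D) = (2*D)*(2*D) = 4*D²)
J(I, E) = 100*I (J(I, E) = I*(4*(-5)²) = I*(4*25) = I*100 = 100*I)
1/((111 - 929)*(J(w(-4), 6) + 8)) = 1/((111 - 929)*(100*(2*(-4)) + 8)) = 1/((-818)*(100*(-8) + 8)) = -1/(818*(-800 + 8)) = -1/818/(-792) = -1/818*(-1/792) = 1/647856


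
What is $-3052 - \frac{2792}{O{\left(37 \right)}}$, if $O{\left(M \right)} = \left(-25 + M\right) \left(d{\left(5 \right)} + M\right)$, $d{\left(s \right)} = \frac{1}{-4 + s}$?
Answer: $- \frac{174313}{57} \approx -3058.1$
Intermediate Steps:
$O{\left(M \right)} = \left(1 + M\right) \left(-25 + M\right)$ ($O{\left(M \right)} = \left(-25 + M\right) \left(\frac{1}{-4 + 5} + M\right) = \left(-25 + M\right) \left(1^{-1} + M\right) = \left(-25 + M\right) \left(1 + M\right) = \left(1 + M\right) \left(-25 + M\right)$)
$-3052 - \frac{2792}{O{\left(37 \right)}} = -3052 - \frac{2792}{-25 + 37^{2} - 888} = -3052 - \frac{2792}{-25 + 1369 - 888} = -3052 - \frac{2792}{456} = -3052 - \frac{349}{57} = - \frac{174313}{57}$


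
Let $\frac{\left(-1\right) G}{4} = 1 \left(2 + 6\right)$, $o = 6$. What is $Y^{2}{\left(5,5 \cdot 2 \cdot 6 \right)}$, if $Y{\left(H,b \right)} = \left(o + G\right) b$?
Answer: $2433600$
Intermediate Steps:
$G = -32$ ($G = - 4 \cdot 1 \left(2 + 6\right) = - 4 \cdot 1 \cdot 8 = \left(-4\right) 8 = -32$)
$Y{\left(H,b \right)} = - 26 b$ ($Y{\left(H,b \right)} = \left(6 - 32\right) b = - 26 b$)
$Y^{2}{\left(5,5 \cdot 2 \cdot 6 \right)} = \left(- 26 \cdot 5 \cdot 2 \cdot 6\right)^{2} = \left(- 26 \cdot 10 \cdot 6\right)^{2} = \left(\left(-26\right) 60\right)^{2} = \left(-1560\right)^{2} = 2433600$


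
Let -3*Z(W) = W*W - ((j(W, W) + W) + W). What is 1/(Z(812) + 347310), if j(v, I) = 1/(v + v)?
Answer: 4872/623957041 ≈ 7.8082e-6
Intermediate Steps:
j(v, I) = 1/(2*v)
Z(W) = -W²/3 + 1/(6*W) + 2*W/3 (Z(W) = -(W*W - ((1/(2*W) + W) + W))/3 = -(W² - ((W + 1/(2*W)) + W))/3 = -(W² - (1/(2*W) + 2*W))/3 = -(W² + (-2*W - 1/(2*W)))/3 = -(W² - 2*W - 1/(2*W))/3 = -W²/3 + 1/(6*W) + 2*W/3)
1/(Z(812) + 347310) = 1/((⅙)*(1 + 2*812²*(2 - 1*812))/812 + 347310) = 1/((⅙)*(1/812)*(1 + 2*659344*(2 - 812)) + 347310) = 1/((⅙)*(1/812)*(1 + 2*659344*(-810)) + 347310) = 1/((⅙)*(1/812)*(1 - 1068137280) + 347310) = 1/((⅙)*(1/812)*(-1068137279) + 347310) = 1/(-1068137279/4872 + 347310) = 1/(623957041/4872) = 4872/623957041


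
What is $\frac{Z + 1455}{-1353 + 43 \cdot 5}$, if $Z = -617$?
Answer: $- \frac{419}{569} \approx -0.73638$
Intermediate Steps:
$\frac{Z + 1455}{-1353 + 43 \cdot 5} = \frac{-617 + 1455}{-1353 + 43 \cdot 5} = \frac{838}{-1353 + 215} = \frac{838}{-1138} = 838 \left(- \frac{1}{1138}\right) = - \frac{419}{569}$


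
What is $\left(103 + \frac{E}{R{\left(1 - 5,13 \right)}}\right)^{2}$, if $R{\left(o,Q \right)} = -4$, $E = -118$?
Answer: $\frac{70225}{4} \approx 17556.0$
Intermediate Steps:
$\left(103 + \frac{E}{R{\left(1 - 5,13 \right)}}\right)^{2} = \left(103 - \frac{118}{-4}\right)^{2} = \left(103 - - \frac{59}{2}\right)^{2} = \left(103 + \frac{59}{2}\right)^{2} = \left(\frac{265}{2}\right)^{2} = \frac{70225}{4}$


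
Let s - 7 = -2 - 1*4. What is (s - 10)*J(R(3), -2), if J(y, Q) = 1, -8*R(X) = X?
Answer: -9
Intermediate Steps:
R(X) = -X/8
s = 1 (s = 7 + (-2 - 1*4) = 7 + (-2 - 4) = 7 - 6 = 1)
(s - 10)*J(R(3), -2) = (1 - 10)*1 = -9*1 = -9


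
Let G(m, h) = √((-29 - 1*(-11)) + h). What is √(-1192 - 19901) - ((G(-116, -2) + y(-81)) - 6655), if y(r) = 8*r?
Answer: 7303 + I*√21093 - 2*I*√5 ≈ 7303.0 + 140.76*I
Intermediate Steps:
G(m, h) = √(-18 + h) (G(m, h) = √((-29 + 11) + h) = √(-18 + h))
√(-1192 - 19901) - ((G(-116, -2) + y(-81)) - 6655) = √(-1192 - 19901) - ((√(-18 - 2) + 8*(-81)) - 6655) = √(-21093) - ((√(-20) - 648) - 6655) = I*√21093 - ((2*I*√5 - 648) - 6655) = I*√21093 - ((-648 + 2*I*√5) - 6655) = I*√21093 - (-7303 + 2*I*√5) = I*√21093 + (7303 - 2*I*√5) = 7303 + I*√21093 - 2*I*√5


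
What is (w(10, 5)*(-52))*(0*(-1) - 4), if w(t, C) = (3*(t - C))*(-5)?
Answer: -15600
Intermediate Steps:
w(t, C) = -15*t + 15*C (w(t, C) = (-3*C + 3*t)*(-5) = -15*t + 15*C)
(w(10, 5)*(-52))*(0*(-1) - 4) = ((-15*10 + 15*5)*(-52))*(0*(-1) - 4) = ((-150 + 75)*(-52))*(0 - 4) = -75*(-52)*(-4) = 3900*(-4) = -15600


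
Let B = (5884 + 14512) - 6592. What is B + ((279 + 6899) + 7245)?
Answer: 28227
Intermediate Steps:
B = 13804 (B = 20396 - 6592 = 13804)
B + ((279 + 6899) + 7245) = 13804 + ((279 + 6899) + 7245) = 13804 + (7178 + 7245) = 13804 + 14423 = 28227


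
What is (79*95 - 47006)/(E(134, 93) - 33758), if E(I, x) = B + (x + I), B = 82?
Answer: 39501/33449 ≈ 1.1809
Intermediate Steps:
E(I, x) = 82 + I + x (E(I, x) = 82 + (x + I) = 82 + (I + x) = 82 + I + x)
(79*95 - 47006)/(E(134, 93) - 33758) = (79*95 - 47006)/((82 + 134 + 93) - 33758) = (7505 - 47006)/(309 - 33758) = -39501/(-33449) = -39501*(-1/33449) = 39501/33449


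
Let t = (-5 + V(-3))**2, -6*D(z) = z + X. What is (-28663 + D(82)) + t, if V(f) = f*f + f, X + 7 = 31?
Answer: -86039/3 ≈ -28680.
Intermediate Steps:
X = 24 (X = -7 + 31 = 24)
D(z) = -4 - z/6 (D(z) = -(z + 24)/6 = -(24 + z)/6 = -4 - z/6)
V(f) = f + f**2 (V(f) = f**2 + f = f + f**2)
t = 1 (t = (-5 - 3*(1 - 3))**2 = (-5 - 3*(-2))**2 = (-5 + 6)**2 = 1**2 = 1)
(-28663 + D(82)) + t = (-28663 + (-4 - 1/6*82)) + 1 = (-28663 + (-4 - 41/3)) + 1 = (-28663 - 53/3) + 1 = -86042/3 + 1 = -86039/3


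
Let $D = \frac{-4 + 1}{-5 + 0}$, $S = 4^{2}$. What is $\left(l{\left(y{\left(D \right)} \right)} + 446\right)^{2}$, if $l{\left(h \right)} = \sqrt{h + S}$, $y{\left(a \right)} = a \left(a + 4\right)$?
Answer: $\frac{\left(2230 + \sqrt{469}\right)^{2}}{25} \approx 2.028 \cdot 10^{5}$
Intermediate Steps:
$S = 16$
$D = \frac{3}{5}$ ($D = - \frac{3}{-5} = \left(-3\right) \left(- \frac{1}{5}\right) = \frac{3}{5} \approx 0.6$)
$y{\left(a \right)} = a \left(4 + a\right)$
$l{\left(h \right)} = \sqrt{16 + h}$ ($l{\left(h \right)} = \sqrt{h + 16} = \sqrt{16 + h}$)
$\left(l{\left(y{\left(D \right)} \right)} + 446\right)^{2} = \left(\sqrt{16 + \frac{3 \left(4 + \frac{3}{5}\right)}{5}} + 446\right)^{2} = \left(\sqrt{16 + \frac{3}{5} \cdot \frac{23}{5}} + 446\right)^{2} = \left(\sqrt{16 + \frac{69}{25}} + 446\right)^{2} = \left(\sqrt{\frac{469}{25}} + 446\right)^{2} = \left(\frac{\sqrt{469}}{5} + 446\right)^{2} = \left(446 + \frac{\sqrt{469}}{5}\right)^{2}$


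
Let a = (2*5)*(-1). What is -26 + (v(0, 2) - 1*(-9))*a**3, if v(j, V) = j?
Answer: -9026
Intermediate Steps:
a = -10 (a = 10*(-1) = -10)
-26 + (v(0, 2) - 1*(-9))*a**3 = -26 + (0 - 1*(-9))*(-10)**3 = -26 + (0 + 9)*(-1000) = -26 + 9*(-1000) = -26 - 9000 = -9026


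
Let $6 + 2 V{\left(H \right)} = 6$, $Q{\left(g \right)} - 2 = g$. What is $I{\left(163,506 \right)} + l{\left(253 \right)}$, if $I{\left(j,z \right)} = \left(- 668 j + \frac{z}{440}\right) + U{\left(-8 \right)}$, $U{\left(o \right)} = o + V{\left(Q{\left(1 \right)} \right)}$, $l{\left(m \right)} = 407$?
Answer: $- \frac{2169677}{20} \approx -1.0848 \cdot 10^{5}$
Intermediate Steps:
$Q{\left(g \right)} = 2 + g$
$V{\left(H \right)} = 0$ ($V{\left(H \right)} = -3 + \frac{1}{2} \cdot 6 = -3 + 3 = 0$)
$U{\left(o \right)} = o$ ($U{\left(o \right)} = o + 0 = o$)
$I{\left(j,z \right)} = -8 - 668 j + \frac{z}{440}$ ($I{\left(j,z \right)} = \left(- 668 j + \frac{z}{440}\right) - 8 = -8 - 668 j + \frac{z}{440}$)
$I{\left(163,506 \right)} + l{\left(253 \right)} = \left(-8 - 108884 + \frac{1}{440} \cdot 506\right) + 407 = \left(-8 - 108884 + \frac{23}{20}\right) + 407 = - \frac{2177817}{20} + 407 = - \frac{2169677}{20}$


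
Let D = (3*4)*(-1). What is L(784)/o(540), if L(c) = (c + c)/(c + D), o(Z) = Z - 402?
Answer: 196/13317 ≈ 0.014718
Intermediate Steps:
D = -12 (D = 12*(-1) = -12)
o(Z) = -402 + Z
L(c) = 2*c/(-12 + c) (L(c) = (c + c)/(c - 12) = (2*c)/(-12 + c) = 2*c/(-12 + c))
L(784)/o(540) = (2*784/(-12 + 784))/(-402 + 540) = (2*784/772)/138 = (2*784*(1/772))*(1/138) = (392/193)*(1/138) = 196/13317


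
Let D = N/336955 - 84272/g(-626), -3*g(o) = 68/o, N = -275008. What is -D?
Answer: 13331866466456/5728235 ≈ 2.3274e+6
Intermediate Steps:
g(o) = -68/(3*o)
D = -13331866466456/5728235 (D = -275008/336955 - 84272/((-68/3/(-626))) = -275008*1/336955 - 84272/((-68/3*(-1/626))) = -275008/336955 - 84272/34/939 = -275008/336955 - 84272*939/34 = -275008/336955 - 39565704/17 = -13331866466456/5728235 ≈ -2.3274e+6)
-D = -1*(-13331866466456/5728235) = 13331866466456/5728235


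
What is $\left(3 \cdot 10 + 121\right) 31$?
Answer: $4681$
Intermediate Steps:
$\left(3 \cdot 10 + 121\right) 31 = \left(30 + 121\right) 31 = 151 \cdot 31 = 4681$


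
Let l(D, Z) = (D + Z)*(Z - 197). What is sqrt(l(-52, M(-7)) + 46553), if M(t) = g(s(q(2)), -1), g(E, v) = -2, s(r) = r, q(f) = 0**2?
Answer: sqrt(57299) ≈ 239.37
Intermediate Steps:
q(f) = 0
M(t) = -2
l(D, Z) = (-197 + Z)*(D + Z) (l(D, Z) = (D + Z)*(-197 + Z) = (-197 + Z)*(D + Z))
sqrt(l(-52, M(-7)) + 46553) = sqrt(((-2)**2 - 197*(-52) - 197*(-2) - 52*(-2)) + 46553) = sqrt((4 + 10244 + 394 + 104) + 46553) = sqrt(10746 + 46553) = sqrt(57299)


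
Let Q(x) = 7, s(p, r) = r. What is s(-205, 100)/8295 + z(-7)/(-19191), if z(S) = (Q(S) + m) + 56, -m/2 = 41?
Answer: 46149/3537541 ≈ 0.013046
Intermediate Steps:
m = -82 (m = -2*41 = -82)
z(S) = -19 (z(S) = (7 - 82) + 56 = -75 + 56 = -19)
s(-205, 100)/8295 + z(-7)/(-19191) = 100/8295 - 19/(-19191) = 100*(1/8295) - 19*(-1/19191) = 20/1659 + 19/19191 = 46149/3537541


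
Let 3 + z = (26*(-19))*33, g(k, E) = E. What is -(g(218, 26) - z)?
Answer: -16331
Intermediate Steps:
z = -16305 (z = -3 + (26*(-19))*33 = -3 - 494*33 = -3 - 16302 = -16305)
-(g(218, 26) - z) = -(26 - 1*(-16305)) = -(26 + 16305) = -1*16331 = -16331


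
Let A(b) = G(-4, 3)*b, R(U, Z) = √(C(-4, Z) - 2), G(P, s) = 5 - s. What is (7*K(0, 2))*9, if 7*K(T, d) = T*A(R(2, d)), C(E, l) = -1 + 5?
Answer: 0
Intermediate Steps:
C(E, l) = 4
R(U, Z) = √2 (R(U, Z) = √(4 - 2) = √2)
A(b) = 2*b (A(b) = (5 - 1*3)*b = (5 - 3)*b = 2*b)
K(T, d) = 2*T*√2/7 (K(T, d) = (T*(2*√2))/7 = (2*T*√2)/7 = 2*T*√2/7)
(7*K(0, 2))*9 = (7*((2/7)*0*√2))*9 = (7*0)*9 = 0*9 = 0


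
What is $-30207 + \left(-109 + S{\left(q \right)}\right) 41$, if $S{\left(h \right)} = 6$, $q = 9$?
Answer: $-34430$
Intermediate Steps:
$-30207 + \left(-109 + S{\left(q \right)}\right) 41 = -30207 + \left(-109 + 6\right) 41 = -30207 - 4223 = -34430$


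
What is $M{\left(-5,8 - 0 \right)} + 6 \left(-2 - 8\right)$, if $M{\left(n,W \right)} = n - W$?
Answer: $-73$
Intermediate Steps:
$M{\left(-5,8 - 0 \right)} + 6 \left(-2 - 8\right) = \left(-5 - \left(8 - 0\right)\right) + 6 \left(-2 - 8\right) = \left(-5 - \left(8 + 0\right)\right) + 6 \left(-10\right) = \left(-5 - 8\right) - 60 = -13 - 60 = -73$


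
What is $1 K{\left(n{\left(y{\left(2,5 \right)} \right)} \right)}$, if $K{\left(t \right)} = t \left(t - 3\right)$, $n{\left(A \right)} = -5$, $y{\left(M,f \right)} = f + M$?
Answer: $40$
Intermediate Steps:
$y{\left(M,f \right)} = M + f$
$K{\left(t \right)} = t \left(-3 + t\right)$
$1 K{\left(n{\left(y{\left(2,5 \right)} \right)} \right)} = 1 \left(- 5 \left(-3 - 5\right)\right) = 1 \left(\left(-5\right) \left(-8\right)\right) = 1 \cdot 40 = 40$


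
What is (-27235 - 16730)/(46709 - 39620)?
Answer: -14655/2363 ≈ -6.2019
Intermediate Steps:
(-27235 - 16730)/(46709 - 39620) = -43965/7089 = -43965*1/7089 = -14655/2363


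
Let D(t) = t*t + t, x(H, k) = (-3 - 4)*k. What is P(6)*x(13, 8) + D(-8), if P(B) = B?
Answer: -280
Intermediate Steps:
x(H, k) = -7*k
D(t) = t + t**2 (D(t) = t**2 + t = t + t**2)
P(6)*x(13, 8) + D(-8) = 6*(-7*8) - 8*(1 - 8) = 6*(-56) - 8*(-7) = -336 + 56 = -280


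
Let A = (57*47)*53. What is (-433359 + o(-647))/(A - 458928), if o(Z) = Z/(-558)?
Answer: 241813675/176853078 ≈ 1.3673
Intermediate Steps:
o(Z) = -Z/558 (o(Z) = Z*(-1/558) = -Z/558)
A = 141987 (A = 2679*53 = 141987)
(-433359 + o(-647))/(A - 458928) = (-433359 - 1/558*(-647))/(141987 - 458928) = (-433359 + 647/558)/(-316941) = -241813675/558*(-1/316941) = 241813675/176853078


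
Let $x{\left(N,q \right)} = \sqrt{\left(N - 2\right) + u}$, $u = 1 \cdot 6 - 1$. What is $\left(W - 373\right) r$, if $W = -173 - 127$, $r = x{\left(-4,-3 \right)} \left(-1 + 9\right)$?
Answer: $- 5384 i \approx - 5384.0 i$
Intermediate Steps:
$u = 5$ ($u = 6 - 1 = 5$)
$x{\left(N,q \right)} = \sqrt{3 + N}$ ($x{\left(N,q \right)} = \sqrt{\left(N - 2\right) + 5} = \sqrt{\left(-2 + N\right) + 5} = \sqrt{3 + N}$)
$r = 8 i$ ($r = \sqrt{3 - 4} \left(-1 + 9\right) = \sqrt{-1} \cdot 8 = i 8 = 8 i \approx 8.0 i$)
$W = -300$
$\left(W - 373\right) r = \left(-300 - 373\right) 8 i = - 673 \cdot 8 i = - 5384 i$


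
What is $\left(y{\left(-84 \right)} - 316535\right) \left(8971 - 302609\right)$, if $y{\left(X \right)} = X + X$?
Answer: $92996035514$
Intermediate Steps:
$y{\left(X \right)} = 2 X$
$\left(y{\left(-84 \right)} - 316535\right) \left(8971 - 302609\right) = \left(2 \left(-84\right) - 316535\right) \left(8971 - 302609\right) = \left(-168 - 316535\right) \left(-293638\right) = \left(-316703\right) \left(-293638\right) = 92996035514$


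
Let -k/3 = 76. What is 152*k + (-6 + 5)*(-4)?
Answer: -34652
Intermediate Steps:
k = -228 (k = -3*76 = -228)
152*k + (-6 + 5)*(-4) = 152*(-228) + (-6 + 5)*(-4) = -34656 - 1*(-4) = -34656 + 4 = -34652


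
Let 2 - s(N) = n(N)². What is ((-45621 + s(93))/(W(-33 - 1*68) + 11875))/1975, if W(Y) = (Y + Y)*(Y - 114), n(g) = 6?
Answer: -9131/21845475 ≈ -0.00041798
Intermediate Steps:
W(Y) = 2*Y*(-114 + Y) (W(Y) = (2*Y)*(-114 + Y) = 2*Y*(-114 + Y))
s(N) = -34 (s(N) = 2 - 1*6² = 2 - 1*36 = 2 - 36 = -34)
((-45621 + s(93))/(W(-33 - 1*68) + 11875))/1975 = ((-45621 - 34)/(2*(-33 - 1*68)*(-114 + (-33 - 1*68)) + 11875))/1975 = -45655/(2*(-33 - 68)*(-114 + (-33 - 68)) + 11875)*(1/1975) = -45655/(2*(-101)*(-114 - 101) + 11875)*(1/1975) = -45655/(2*(-101)*(-215) + 11875)*(1/1975) = -45655/(43430 + 11875)*(1/1975) = -45655/55305*(1/1975) = -45655*1/55305*(1/1975) = -9131/11061*1/1975 = -9131/21845475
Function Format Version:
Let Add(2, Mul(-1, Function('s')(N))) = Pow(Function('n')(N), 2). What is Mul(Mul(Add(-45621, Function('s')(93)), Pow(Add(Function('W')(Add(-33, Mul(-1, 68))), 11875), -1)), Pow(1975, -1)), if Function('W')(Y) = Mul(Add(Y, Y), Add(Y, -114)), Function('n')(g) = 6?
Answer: Rational(-9131, 21845475) ≈ -0.00041798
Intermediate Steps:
Function('W')(Y) = Mul(2, Y, Add(-114, Y)) (Function('W')(Y) = Mul(Mul(2, Y), Add(-114, Y)) = Mul(2, Y, Add(-114, Y)))
Function('s')(N) = -34 (Function('s')(N) = Add(2, Mul(-1, Pow(6, 2))) = Add(2, Mul(-1, 36)) = Add(2, -36) = -34)
Mul(Mul(Add(-45621, Function('s')(93)), Pow(Add(Function('W')(Add(-33, Mul(-1, 68))), 11875), -1)), Pow(1975, -1)) = Mul(Mul(Add(-45621, -34), Pow(Add(Mul(2, Add(-33, Mul(-1, 68)), Add(-114, Add(-33, Mul(-1, 68)))), 11875), -1)), Pow(1975, -1)) = Mul(Mul(-45655, Pow(Add(Mul(2, Add(-33, -68), Add(-114, Add(-33, -68))), 11875), -1)), Rational(1, 1975)) = Mul(Mul(-45655, Pow(Add(Mul(2, -101, Add(-114, -101)), 11875), -1)), Rational(1, 1975)) = Mul(Mul(-45655, Pow(Add(Mul(2, -101, -215), 11875), -1)), Rational(1, 1975)) = Mul(Mul(-45655, Pow(Add(43430, 11875), -1)), Rational(1, 1975)) = Mul(Mul(-45655, Pow(55305, -1)), Rational(1, 1975)) = Mul(Mul(-45655, Rational(1, 55305)), Rational(1, 1975)) = Mul(Rational(-9131, 11061), Rational(1, 1975)) = Rational(-9131, 21845475)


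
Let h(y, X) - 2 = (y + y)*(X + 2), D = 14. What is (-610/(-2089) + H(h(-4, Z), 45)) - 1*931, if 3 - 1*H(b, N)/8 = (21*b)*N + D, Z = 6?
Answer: 977027999/2089 ≈ 4.6770e+5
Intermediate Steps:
h(y, X) = 2 + 2*y*(2 + X) (h(y, X) = 2 + (y + y)*(X + 2) = 2 + (2*y)*(2 + X) = 2 + 2*y*(2 + X))
H(b, N) = -88 - 168*N*b (H(b, N) = 24 - 8*((21*b)*N + 14) = 24 - 8*(21*N*b + 14) = 24 - 8*(14 + 21*N*b) = 24 + (-112 - 168*N*b) = -88 - 168*N*b)
(-610/(-2089) + H(h(-4, Z), 45)) - 1*931 = (-610/(-2089) + (-88 - 168*45*(2 + 4*(-4) + 2*6*(-4)))) - 1*931 = (-610*(-1/2089) + (-88 - 168*45*(2 - 16 - 48))) - 931 = (610/2089 + (-88 - 168*45*(-62))) - 931 = (610/2089 + (-88 + 468720)) - 931 = (610/2089 + 468632) - 931 = 978972858/2089 - 931 = 977027999/2089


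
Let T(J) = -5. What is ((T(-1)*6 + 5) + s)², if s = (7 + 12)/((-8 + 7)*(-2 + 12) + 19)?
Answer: 42436/81 ≈ 523.90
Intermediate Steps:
s = 19/9 (s = 19/(-1*10 + 19) = 19/(-10 + 19) = 19/9 ≈ 2.1111)
((T(-1)*6 + 5) + s)² = ((-5*6 + 5) + 19/9)² = ((-30 + 5) + 19/9)² = (-25 + 19/9)² = (-206/9)² = 42436/81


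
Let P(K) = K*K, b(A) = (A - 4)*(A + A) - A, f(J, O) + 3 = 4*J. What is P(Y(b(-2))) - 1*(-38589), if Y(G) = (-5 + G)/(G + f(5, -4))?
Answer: 71351502/1849 ≈ 38589.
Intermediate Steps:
f(J, O) = -3 + 4*J
b(A) = -A + 2*A*(-4 + A) (b(A) = (-4 + A)*(2*A) - A = 2*A*(-4 + A) - A = -A + 2*A*(-4 + A))
Y(G) = (-5 + G)/(17 + G) (Y(G) = (-5 + G)/(G + (-3 + 4*5)) = (-5 + G)/(G + (-3 + 20)) = (-5 + G)/(G + 17) = (-5 + G)/(17 + G))
P(K) = K²
P(Y(b(-2))) - 1*(-38589) = ((-5 - 2*(-9 + 2*(-2)))/(17 - 2*(-9 + 2*(-2))))² - 1*(-38589) = ((-5 - 2*(-9 - 4))/(17 - 2*(-9 - 4)))² + 38589 = ((-5 - 2*(-13))/(17 - 2*(-13)))² + 38589 = ((-5 + 26)/(17 + 26))² + 38589 = (21/43)² + 38589 = 441/1849 + 38589 = 71351502/1849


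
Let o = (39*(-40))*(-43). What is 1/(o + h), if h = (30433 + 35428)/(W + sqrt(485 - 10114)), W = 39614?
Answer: 105269819182654/7061674488014331961 + 65861*I*sqrt(9629)/7061674488014331961 ≈ 1.4907e-5 + 9.1519e-13*I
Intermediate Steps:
h = 65861/(39614 + I*sqrt(9629)) (h = (30433 + 35428)/(39614 + sqrt(485 - 10114)) = 65861/(39614 + sqrt(-9629)) = 65861/(39614 + I*sqrt(9629)) ≈ 1.6626 - 0.0041183*I)
o = 67080 (o = -1560*(-43) = 67080)
1/(o + h) = 1/(67080 + (2609017654/1569278625 - 65861*I*sqrt(9629)/1569278625)) = 1/(105269819182654/1569278625 - 65861*I*sqrt(9629)/1569278625)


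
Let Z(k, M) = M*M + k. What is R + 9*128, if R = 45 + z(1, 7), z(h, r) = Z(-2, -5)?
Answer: 1220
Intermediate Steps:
Z(k, M) = k + M² (Z(k, M) = M² + k = k + M²)
z(h, r) = 23 (z(h, r) = -2 + (-5)² = -2 + 25 = 23)
R = 68 (R = 45 + 23 = 68)
R + 9*128 = 68 + 9*128 = 68 + 1152 = 1220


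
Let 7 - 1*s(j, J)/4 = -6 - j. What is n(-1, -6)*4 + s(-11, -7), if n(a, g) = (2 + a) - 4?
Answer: -4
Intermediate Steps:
s(j, J) = 52 + 4*j (s(j, J) = 28 - 4*(-6 - j) = 28 + (24 + 4*j) = 52 + 4*j)
n(a, g) = -2 + a
n(-1, -6)*4 + s(-11, -7) = (-2 - 1)*4 + (52 + 4*(-11)) = -3*4 + (52 - 44) = -12 + 8 = -4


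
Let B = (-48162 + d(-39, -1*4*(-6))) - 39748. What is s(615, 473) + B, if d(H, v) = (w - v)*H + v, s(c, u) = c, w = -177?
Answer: -79432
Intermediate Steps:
d(H, v) = v + H*(-177 - v) (d(H, v) = (-177 - v)*H + v = H*(-177 - v) + v = v + H*(-177 - v))
B = -80047 (B = (-48162 + (-1*4*(-6) - 177*(-39) - 1*(-39)*-1*4*(-6))) - 39748 = (-48162 + (-4*(-6) + 6903 - 1*(-39)*(-4*(-6)))) - 39748 = (-48162 + (24 + 6903 - 1*(-39)*24)) - 39748 = (-48162 + (24 + 6903 + 936)) - 39748 = (-48162 + 7863) - 39748 = -40299 - 39748 = -80047)
s(615, 473) + B = 615 - 80047 = -79432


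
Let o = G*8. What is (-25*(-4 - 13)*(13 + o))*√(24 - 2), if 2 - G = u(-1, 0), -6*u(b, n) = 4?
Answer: 43775*√22/3 ≈ 68441.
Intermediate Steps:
u(b, n) = -⅔ (u(b, n) = -⅙*4 = -⅔)
G = 8/3 (G = 2 - 1*(-⅔) = 2 + ⅔ = 8/3 ≈ 2.6667)
o = 64/3 (o = (8/3)*8 = 64/3 ≈ 21.333)
(-25*(-4 - 13)*(13 + o))*√(24 - 2) = (-25*(-4 - 13)*(13 + 64/3))*√(24 - 2) = (-(-425)*103/3)*√22 = (-25*(-1751/3))*√22 = 43775*√22/3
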